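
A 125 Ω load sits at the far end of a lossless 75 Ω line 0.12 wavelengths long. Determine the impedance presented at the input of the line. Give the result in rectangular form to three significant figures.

Z_in ≈ 68.2 − j36.3 Ω

βl = 2π × 0.12 = 43.2°
tan(βl) = tan(43.2°) = 0.939
Z_in = Z_0·(Z_L + jZ_0·tanβl)/(Z_0 + jZ_L·tanβl)
     = 75·(125 + j70.4)/(75 + j117)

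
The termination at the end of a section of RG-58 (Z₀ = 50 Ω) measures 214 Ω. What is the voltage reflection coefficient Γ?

Γ = (Z_L − Z_0)/(Z_L + Z_0) = (214 − 50)/(214 + 50) = 164/264

Γ = 0.621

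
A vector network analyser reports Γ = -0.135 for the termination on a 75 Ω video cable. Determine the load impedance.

Z_L ≈ 57.2 Ω

Z_L = Z_0·(1 + Γ)/(1 − Γ) = 75·(0.865)/(1.14)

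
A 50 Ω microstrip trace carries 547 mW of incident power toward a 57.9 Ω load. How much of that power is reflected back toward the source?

P_reflected ≈ 2.93 mW

Γ = (57.9 − 50)/(57.9 + 50) = 0.0732
|Γ|² = 0.00536
P_refl = |Γ|²·P_inc = 2.93 mW, P_del = (1 − |Γ|²)·P_inc = 544 mW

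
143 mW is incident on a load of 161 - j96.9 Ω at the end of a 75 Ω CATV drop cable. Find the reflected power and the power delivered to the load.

P_reflected ≈ 36.9 mW; P_delivered ≈ 106 mW

|Γ| = |(86 − j96.9)/(236 − j96.9)| = 0.508
|Γ|² = 0.258
P_refl = |Γ|²·P_inc = 36.9 mW, P_del = (1 − |Γ|²)·P_inc = 106 mW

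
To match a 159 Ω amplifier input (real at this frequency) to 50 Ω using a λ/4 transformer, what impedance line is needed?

Z_qwt ≈ 89.2 Ω

Z_qwt = √(Z_0·R_L) = √(50 × 159) = √7950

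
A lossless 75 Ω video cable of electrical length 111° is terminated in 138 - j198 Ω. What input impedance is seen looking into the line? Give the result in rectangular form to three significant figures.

tan(βl) = tan(111°) = -2.61
Z_in = Z_0·(Z_L + jZ_0·tanβl)/(Z_0 + jZ_L·tanβl)
     = 75·(138 − j393)/(-441 − j360)

Z_in ≈ 18.7 + j51.7 Ω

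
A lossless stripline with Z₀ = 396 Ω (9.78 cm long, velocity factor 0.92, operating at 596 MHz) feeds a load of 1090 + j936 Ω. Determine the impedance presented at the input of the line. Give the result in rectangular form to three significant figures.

Z_in ≈ 96.1 − j172 Ω

λ = v/f = 0.92·c / 596 MHz = 0.463 m
βl = 2π·l/λ = 2π × 0.211 = 76°
tan(βl) = tan(76°) = 4.02
Z_in = Z_0·(Z_L + jZ_0·tanβl)/(Z_0 + jZ_L·tanβl)
     = 396·(1090 + j2530)/(-3370 + j4380)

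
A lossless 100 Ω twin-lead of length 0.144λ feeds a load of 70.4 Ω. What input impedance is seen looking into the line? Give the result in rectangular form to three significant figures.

Z_in ≈ 102 + j35.6 Ω

βl = 2π × 0.144 = 51.8°
tan(βl) = tan(51.8°) = 1.27
Z_in = Z_0·(Z_L + jZ_0·tanβl)/(Z_0 + jZ_L·tanβl)
     = 100·(70.4 + j127)/(100 + j89.6)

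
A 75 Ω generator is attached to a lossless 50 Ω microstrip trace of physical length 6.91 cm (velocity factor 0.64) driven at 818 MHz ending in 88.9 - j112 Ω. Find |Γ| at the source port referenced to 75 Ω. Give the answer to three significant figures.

λ = v/f = 0.64·c / 818 MHz = 0.235 m
βl = 2π·l/λ = 2π × 0.294 = 106°
tan(βl) = -3.49
Z_in = Z_0·(Z_L + jZ_0·tanβl)/(Z_0 + jZ_L·tanβl) = 13.8 + j29.5 Ω
Γ_s = (Z_in − Z_s)/(Z_in + Z_s) = (-61.2 + j29.5)/(88.8 + j29.5), |Γ_s| = 0.726

|Γ| ≈ 0.726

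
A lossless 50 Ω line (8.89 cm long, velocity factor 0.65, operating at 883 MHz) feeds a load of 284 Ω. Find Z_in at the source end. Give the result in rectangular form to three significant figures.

Z_in ≈ 25.1 + j64.9 Ω

λ = v/f = 0.65·c / 883 MHz = 0.221 m
βl = 2π·l/λ = 2π × 0.403 = 145°
tan(βl) = tan(145°) = -0.702
Z_in = Z_0·(Z_L + jZ_0·tanβl)/(Z_0 + jZ_L·tanβl)
     = 50·(284 − j35.1)/(50 − j199)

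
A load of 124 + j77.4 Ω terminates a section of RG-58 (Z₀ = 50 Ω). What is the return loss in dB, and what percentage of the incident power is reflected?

RL ≈ 5 dB; 31.6% of incident power reflected

Γ = (74 + j77.4)/(174 + j77.4), |Γ| = 0.562
RL = −20·log₁₀(0.562) = 5 dB
P_refl/P_inc = |Γ|² = 0.316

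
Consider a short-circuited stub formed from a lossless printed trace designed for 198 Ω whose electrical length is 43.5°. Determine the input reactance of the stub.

tan(βl) = 0.949
For a short-circuited stub, Z_in = jZ_0·tan(βl)

X_in ≈ 188 Ω (inductive)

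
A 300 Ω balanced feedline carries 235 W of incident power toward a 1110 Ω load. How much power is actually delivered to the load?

P_delivered ≈ 157 W

Γ = (1110 − 300)/(1110 + 300) = 0.574
|Γ|² = 0.33
P_refl = |Γ|²·P_inc = 77.6 W, P_del = (1 − |Γ|²)·P_inc = 157 W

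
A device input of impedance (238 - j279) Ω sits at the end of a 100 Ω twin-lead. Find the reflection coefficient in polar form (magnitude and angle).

Γ = (Z_L − Z_0)/(Z_L + Z_0) = (138 − j279)/(338 − j279)
|Γ| = 311/438 = 0.71

Γ ≈ 0.71 ∠ -24.1°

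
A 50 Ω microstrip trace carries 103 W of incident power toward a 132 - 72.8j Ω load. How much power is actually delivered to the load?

|Γ| = |(82 − j72.8)/(182 − j72.8)| = 0.559
|Γ|² = 0.313
P_refl = |Γ|²·P_inc = 32.2 W, P_del = (1 − |Γ|²)·P_inc = 70.8 W

P_delivered ≈ 70.8 W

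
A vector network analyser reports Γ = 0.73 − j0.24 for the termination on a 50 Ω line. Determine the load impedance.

Z_L ≈ 157 − j184 Ω

Z_L = Z_0·(1 + Γ)/(1 − Γ) = 50·(1.73 − j0.24)/(0.27 + j0.24)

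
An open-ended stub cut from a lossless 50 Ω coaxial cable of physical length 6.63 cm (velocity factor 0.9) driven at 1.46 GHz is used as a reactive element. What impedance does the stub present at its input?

λ = v/f = 0.9·c / 1.46 GHz = 0.185 m
βl = 2π·l/λ = 2π × 0.359 = 129°
tan(βl) = -1.23
For an open-ended stub, Z_in = −jZ_0·cot(βl) = −jZ_0/tan(βl)

Z_in ≈ +j40.6 Ω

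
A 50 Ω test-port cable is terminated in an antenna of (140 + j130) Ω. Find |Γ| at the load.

|Γ| ≈ 0.687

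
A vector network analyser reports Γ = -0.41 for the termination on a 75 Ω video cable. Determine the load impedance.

Z_L ≈ 31.4 Ω

Z_L = Z_0·(1 + Γ)/(1 − Γ) = 75·(0.59)/(1.41)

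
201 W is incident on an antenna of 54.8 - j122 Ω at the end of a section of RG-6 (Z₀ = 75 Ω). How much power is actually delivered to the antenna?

|Γ| = |(-20.2 − j122)/(129.8 − j122)| = 0.694
|Γ|² = 0.482
P_refl = |Γ|²·P_inc = 96.9 W, P_del = (1 − |Γ|²)·P_inc = 104 W

P_delivered ≈ 104 W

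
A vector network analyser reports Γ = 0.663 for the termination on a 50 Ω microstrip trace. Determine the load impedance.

Z_L ≈ 247 Ω

Z_L = Z_0·(1 + Γ)/(1 − Γ) = 50·(1.66)/(0.337)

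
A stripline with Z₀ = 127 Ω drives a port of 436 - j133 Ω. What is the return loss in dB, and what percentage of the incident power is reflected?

RL ≈ 4.71 dB; 33.8% of incident power reflected

Γ = (309 − j133)/(563 − j133), |Γ| = 0.582
RL = −20·log₁₀(0.582) = 4.71 dB
P_refl/P_inc = |Γ|² = 0.338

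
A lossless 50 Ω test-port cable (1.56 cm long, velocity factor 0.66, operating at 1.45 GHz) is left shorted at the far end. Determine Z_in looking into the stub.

λ = v/f = 0.66·c / 1.45 GHz = 0.137 m
βl = 2π·l/λ = 2π × 0.114 = 41.1°
tan(βl) = 0.873
For a shorted stub, Z_in = jZ_0·tan(βl)

Z_in ≈ +j43.7 Ω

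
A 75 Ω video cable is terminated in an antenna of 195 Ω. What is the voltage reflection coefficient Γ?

Γ = 0.444

Γ = (Z_L − Z_0)/(Z_L + Z_0) = (195 − 75)/(195 + 75) = 120/270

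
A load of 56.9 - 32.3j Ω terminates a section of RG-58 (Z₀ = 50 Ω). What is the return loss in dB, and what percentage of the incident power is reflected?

Γ = (6.9 − j32.3)/(106.9 − j32.3), |Γ| = 0.296
RL = −20·log₁₀(0.296) = 10.6 dB
P_refl/P_inc = |Γ|² = 0.0875

RL ≈ 10.6 dB; 8.75% of incident power reflected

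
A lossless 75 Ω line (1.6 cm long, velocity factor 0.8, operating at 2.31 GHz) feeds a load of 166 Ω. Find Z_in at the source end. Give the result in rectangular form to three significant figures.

Z_in ≈ 45.6 − j37.5 Ω

λ = v/f = 0.8·c / 2.31 GHz = 0.104 m
βl = 2π·l/λ = 2π × 0.154 = 55.4°
tan(βl) = tan(55.4°) = 1.45
Z_in = Z_0·(Z_L + jZ_0·tanβl)/(Z_0 + jZ_L·tanβl)
     = 75·(166 + j109)/(75 + j241)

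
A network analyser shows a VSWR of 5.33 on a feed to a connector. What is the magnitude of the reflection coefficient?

|Γ| = (S − 1)/(S + 1) = (5.33 − 1)/(5.33 + 1) = 4.33/6.33

|Γ| ≈ 0.684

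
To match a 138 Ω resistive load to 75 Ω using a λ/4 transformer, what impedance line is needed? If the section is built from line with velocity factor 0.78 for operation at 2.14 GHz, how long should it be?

Z_qwt = √(Z_0·R_L) = √(75 × 138) = √10350
λ = 0.78·c/f = 0.109 m, so l = λ/4 = 0.0273 m

Z_qwt ≈ 102 Ω; length ≈ 2.73 cm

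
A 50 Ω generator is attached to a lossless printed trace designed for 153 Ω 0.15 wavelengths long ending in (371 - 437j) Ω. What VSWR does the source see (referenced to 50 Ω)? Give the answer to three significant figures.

VSWR ≈ 4.97

βl = 2π × 0.15 = 54°
tan(βl) = 1.38
Z_in = Z_0·(Z_L + jZ_0·tanβl)/(Z_0 + jZ_L·tanβl) = 30.3 − j66.4 Ω
Γ_s = (Z_in − Z_s)/(Z_in + Z_s) = (-19.7 − j66.4)/(80.3 − j66.4), |Γ_s| = 0.665
VSWR = (1 + |Γ_s|)/(1 − |Γ_s|)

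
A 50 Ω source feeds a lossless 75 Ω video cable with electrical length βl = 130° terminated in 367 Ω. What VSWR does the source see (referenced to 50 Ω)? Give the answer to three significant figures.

tan(βl) = -1.19
Z_in = Z_0·(Z_L + jZ_0·tanβl)/(Z_0 + jZ_L·tanβl) = 25.4 + j58.6 Ω
Γ_s = (Z_in − Z_s)/(Z_in + Z_s) = (-24.6 + j58.6)/(75.4 + j58.6), |Γ_s| = 0.666
VSWR = (1 + |Γ_s|)/(1 − |Γ_s|)

VSWR ≈ 4.98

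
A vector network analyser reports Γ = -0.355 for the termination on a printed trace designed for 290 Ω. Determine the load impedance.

Z_L ≈ 138 Ω

Z_L = Z_0·(1 + Γ)/(1 − Γ) = 290·(0.645)/(1.35)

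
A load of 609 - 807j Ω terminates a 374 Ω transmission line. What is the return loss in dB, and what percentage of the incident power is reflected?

Γ = (235 − j807)/(983 − j807), |Γ| = 0.661
RL = −20·log₁₀(0.661) = 3.6 dB
P_refl/P_inc = |Γ|² = 0.437

RL ≈ 3.6 dB; 43.7% of incident power reflected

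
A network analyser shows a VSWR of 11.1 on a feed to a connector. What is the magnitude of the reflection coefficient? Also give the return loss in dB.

|Γ| ≈ 0.835; return loss ≈ 1.57 dB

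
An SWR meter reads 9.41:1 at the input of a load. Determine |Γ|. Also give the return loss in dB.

|Γ| = (S − 1)/(S + 1) = (9.41 − 1)/(9.41 + 1) = 8.41/10.4
RL = −20·log₁₀|Γ| = −20·log₁₀(0.808)

|Γ| ≈ 0.808; return loss ≈ 1.85 dB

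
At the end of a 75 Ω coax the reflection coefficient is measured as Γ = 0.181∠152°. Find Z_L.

Z_L = Z_0·(1 + Γ)/(1 − Γ) = 75·(0.84 + j0.085)/(1.16 − j0.085)

Z_L ≈ 53.6 + j9.42 Ω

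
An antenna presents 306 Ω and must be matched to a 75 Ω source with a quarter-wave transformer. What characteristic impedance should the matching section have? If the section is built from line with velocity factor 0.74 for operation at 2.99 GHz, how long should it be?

Z_qwt ≈ 151 Ω; length ≈ 1.86 cm

Z_qwt = √(Z_0·R_L) = √(75 × 306) = √22950
λ = 0.74·c/f = 0.0742 m, so l = λ/4 = 0.0186 m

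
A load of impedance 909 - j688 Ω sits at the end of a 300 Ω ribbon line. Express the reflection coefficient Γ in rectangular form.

Γ = (Z_L − Z_0)/(Z_L + Z_0) = (609 − j688)/(1209 − j688)

Γ ≈ 0.625 − j0.213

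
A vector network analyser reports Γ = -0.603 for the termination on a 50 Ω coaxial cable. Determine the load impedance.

Z_L ≈ 12.4 Ω

Z_L = Z_0·(1 + Γ)/(1 − Γ) = 50·(0.397)/(1.6)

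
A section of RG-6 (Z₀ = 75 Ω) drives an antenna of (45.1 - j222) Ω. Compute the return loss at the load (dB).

Γ = (-29.9 − j222)/(120.1 − j222), |Γ| = 0.887
RL = −20·log₁₀|Γ| = −20·log₁₀(0.887)

RL ≈ 1.04 dB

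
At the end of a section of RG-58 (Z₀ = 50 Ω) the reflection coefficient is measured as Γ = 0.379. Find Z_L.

Z_L ≈ 111 Ω

Z_L = Z_0·(1 + Γ)/(1 − Γ) = 50·(1.38)/(0.621)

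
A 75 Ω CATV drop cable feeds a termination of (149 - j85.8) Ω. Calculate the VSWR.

VSWR ≈ 2.79

Γ = (Z_L − Z_0)/(Z_L + Z_0) = (74 − j85.8)/(224 − j85.8)
|Γ| = 113/240 = 0.472
VSWR = (1 + |Γ|)/(1 − |Γ|) = 1.47/0.528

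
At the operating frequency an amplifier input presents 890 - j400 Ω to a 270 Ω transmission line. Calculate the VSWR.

VSWR ≈ 4.02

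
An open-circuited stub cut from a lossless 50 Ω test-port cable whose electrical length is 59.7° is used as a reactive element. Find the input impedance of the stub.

tan(βl) = 1.71
For an open-circuited stub, Z_in = −jZ_0·cot(βl) = −jZ_0/tan(βl)

Z_in ≈ −j29.2 Ω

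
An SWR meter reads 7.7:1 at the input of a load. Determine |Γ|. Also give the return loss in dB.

|Γ| ≈ 0.77; return loss ≈ 2.27 dB

|Γ| = (S − 1)/(S + 1) = (7.7 − 1)/(7.7 + 1) = 6.7/8.7
RL = −20·log₁₀|Γ| = −20·log₁₀(0.77)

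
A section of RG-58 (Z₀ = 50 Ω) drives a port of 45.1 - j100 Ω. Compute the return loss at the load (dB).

RL ≈ 2.79 dB

Γ = (-4.9 − j100)/(95.1 − j100), |Γ| = 0.726
RL = −20·log₁₀|Γ| = −20·log₁₀(0.726)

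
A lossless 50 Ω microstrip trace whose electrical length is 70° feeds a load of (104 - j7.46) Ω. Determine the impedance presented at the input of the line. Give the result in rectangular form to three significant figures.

Z_in ≈ 25.7 − j11.9 Ω

tan(βl) = tan(70°) = 2.75
Z_in = Z_0·(Z_L + jZ_0·tanβl)/(Z_0 + jZ_L·tanβl)
     = 50·(104 + j130)/(70.5 + j286)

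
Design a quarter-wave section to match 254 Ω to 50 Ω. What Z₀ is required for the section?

Z_qwt ≈ 113 Ω

Z_qwt = √(Z_0·R_L) = √(50 × 254) = √12700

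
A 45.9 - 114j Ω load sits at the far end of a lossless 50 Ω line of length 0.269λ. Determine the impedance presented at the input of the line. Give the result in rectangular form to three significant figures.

βl = 2π × 0.269 = 96.8°
tan(βl) = tan(96.8°) = -8.34
Z_in = Z_0·(Z_L + jZ_0·tanβl)/(Z_0 + jZ_L·tanβl)
     = 50·(45.9 − j531)/(-900 − j383)

Z_in ≈ 8.45 + j25.9 Ω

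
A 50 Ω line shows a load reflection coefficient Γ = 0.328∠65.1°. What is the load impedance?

Z_L = Z_0·(1 + Γ)/(1 − Γ) = 50·(1.14 + j0.298)/(0.862 − j0.298)

Z_L ≈ 53.7 + j35.8 Ω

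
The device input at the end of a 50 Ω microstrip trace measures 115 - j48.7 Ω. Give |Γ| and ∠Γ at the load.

Γ ≈ 0.472 ∠ -20.4°

Γ = (Z_L − Z_0)/(Z_L + Z_0) = (65 − j48.7)/(165 − j48.7)
|Γ| = 81.2/172 = 0.472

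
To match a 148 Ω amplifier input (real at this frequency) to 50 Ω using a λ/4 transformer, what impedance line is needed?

Z_qwt ≈ 86 Ω

Z_qwt = √(Z_0·R_L) = √(50 × 148) = √7400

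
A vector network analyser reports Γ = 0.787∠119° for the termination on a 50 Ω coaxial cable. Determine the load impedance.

Z_L = Z_0·(1 + Γ)/(1 − Γ) = 50·(0.618 + j0.688)/(1.38 − j0.688)

Z_L ≈ 7.99 + j28.9 Ω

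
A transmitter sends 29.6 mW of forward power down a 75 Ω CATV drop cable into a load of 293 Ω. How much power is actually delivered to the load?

Γ = (293 − 75)/(293 + 75) = 0.592
|Γ|² = 0.351
P_refl = |Γ|²·P_inc = 10.4 mW, P_del = (1 − |Γ|²)·P_inc = 19.2 mW

P_delivered ≈ 19.2 mW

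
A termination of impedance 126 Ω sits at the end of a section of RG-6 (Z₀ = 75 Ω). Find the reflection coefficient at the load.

Γ = 0.254

Γ = (Z_L − Z_0)/(Z_L + Z_0) = (126 − 75)/(126 + 75) = 51/201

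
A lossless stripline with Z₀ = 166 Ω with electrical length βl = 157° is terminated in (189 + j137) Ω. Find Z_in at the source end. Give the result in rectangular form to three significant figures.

tan(βl) = tan(157°) = -0.424
Z_in = Z_0·(Z_L + jZ_0·tanβl)/(Z_0 + jZ_L·tanβl)
     = 166·(189 + j66.5)/(224 − j80.2)

Z_in ≈ 108 + j88.1 Ω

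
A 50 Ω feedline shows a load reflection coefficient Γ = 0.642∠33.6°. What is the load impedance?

Z_L = Z_0·(1 + Γ)/(1 − Γ) = 50·(1.53 + j0.355)/(0.465 − j0.355)

Z_L ≈ 85.8 + j104 Ω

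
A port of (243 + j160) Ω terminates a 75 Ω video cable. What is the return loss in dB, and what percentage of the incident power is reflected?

Γ = (168 + j160)/(318 + j160), |Γ| = 0.652
RL = −20·log₁₀(0.652) = 3.72 dB
P_refl/P_inc = |Γ|² = 0.425

RL ≈ 3.72 dB; 42.5% of incident power reflected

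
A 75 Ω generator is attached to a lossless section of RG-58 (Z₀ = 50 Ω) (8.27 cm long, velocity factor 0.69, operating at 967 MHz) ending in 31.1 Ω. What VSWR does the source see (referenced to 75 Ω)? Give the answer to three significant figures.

λ = v/f = 0.69·c / 967 MHz = 0.214 m
βl = 2π·l/λ = 2π × 0.386 = 139°
tan(βl) = -0.867
Z_in = Z_0·(Z_L + jZ_0·tanβl)/(Z_0 + jZ_L·tanβl) = 42.2 − j20.6 Ω
Γ_s = (Z_in − Z_s)/(Z_in + Z_s) = (-32.8 − j20.6)/(117 − j20.6), |Γ_s| = 0.325
VSWR = (1 + |Γ_s|)/(1 − |Γ_s|)

VSWR ≈ 1.96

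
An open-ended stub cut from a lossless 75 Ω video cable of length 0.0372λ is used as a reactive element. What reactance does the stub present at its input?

βl = 2π × 0.0372 = 13.4°
tan(βl) = 0.238
For an open-ended stub, Z_in = −jZ_0·cot(βl) = −jZ_0/tan(βl)

X_in ≈ -315 Ω (capacitive)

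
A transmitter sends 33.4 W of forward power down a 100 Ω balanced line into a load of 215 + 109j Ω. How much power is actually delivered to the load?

|Γ| = |(115 + j109)/(315 + j109)| = 0.475
|Γ|² = 0.226
P_refl = |Γ|²·P_inc = 7.55 W, P_del = (1 − |Γ|²)·P_inc = 25.9 W

P_delivered ≈ 25.9 W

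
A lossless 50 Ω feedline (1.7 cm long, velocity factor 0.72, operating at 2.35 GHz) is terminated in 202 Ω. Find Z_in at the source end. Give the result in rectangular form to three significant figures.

Z_in ≈ 14.5 − j20.1 Ω

λ = v/f = 0.72·c / 2.35 GHz = 0.0919 m
βl = 2π·l/λ = 2π × 0.185 = 66.6°
tan(βl) = tan(66.6°) = 2.31
Z_in = Z_0·(Z_L + jZ_0·tanβl)/(Z_0 + jZ_L·tanβl)
     = 50·(202 + j115)/(50 + j466)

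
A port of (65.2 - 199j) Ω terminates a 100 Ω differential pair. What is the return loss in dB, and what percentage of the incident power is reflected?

Γ = (-34.8 − j199)/(165.2 − j199), |Γ| = 0.781
RL = −20·log₁₀(0.781) = 2.15 dB
P_refl/P_inc = |Γ|² = 0.61

RL ≈ 2.15 dB; 61% of incident power reflected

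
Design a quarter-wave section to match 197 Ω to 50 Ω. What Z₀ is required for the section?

Z_qwt = √(Z_0·R_L) = √(50 × 197) = √9850

Z_qwt ≈ 99.2 Ω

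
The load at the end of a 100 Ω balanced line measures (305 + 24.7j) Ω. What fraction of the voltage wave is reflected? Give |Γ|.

Γ = (Z_L − Z_0)/(Z_L + Z_0) = (205 + j24.7)/(405 + j24.7)
|Γ| = 206/406

|Γ| ≈ 0.509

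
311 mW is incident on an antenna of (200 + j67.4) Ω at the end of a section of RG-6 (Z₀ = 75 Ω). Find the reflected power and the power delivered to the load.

|Γ| = |(125 + j67.4)/(275 + j67.4)| = 0.502
|Γ|² = 0.252
P_refl = |Γ|²·P_inc = 78.2 mW, P_del = (1 − |Γ|²)·P_inc = 233 mW

P_reflected ≈ 78.2 mW; P_delivered ≈ 233 mW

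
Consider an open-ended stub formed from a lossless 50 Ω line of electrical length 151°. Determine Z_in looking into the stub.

tan(βl) = -0.554
For an open-ended stub, Z_in = −jZ_0·cot(βl) = −jZ_0/tan(βl)

Z_in ≈ +j90.2 Ω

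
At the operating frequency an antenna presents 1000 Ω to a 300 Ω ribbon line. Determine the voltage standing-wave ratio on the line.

VSWR ≈ 3.33

For a purely resistive load, VSWR = R_L/Z_0 or Z_0/R_L (whichever > 1) = 1000/300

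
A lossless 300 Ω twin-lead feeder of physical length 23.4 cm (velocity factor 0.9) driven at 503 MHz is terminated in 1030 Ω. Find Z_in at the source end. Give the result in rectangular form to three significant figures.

λ = v/f = 0.9·c / 503 MHz = 0.537 m
βl = 2π·l/λ = 2π × 0.436 = 157°
tan(βl) = tan(157°) = -0.426
Z_in = Z_0·(Z_L + jZ_0·tanβl)/(Z_0 + jZ_L·tanβl)
     = 300·(1030 − j128)/(300 − j439)

Z_in ≈ 388 + j439 Ω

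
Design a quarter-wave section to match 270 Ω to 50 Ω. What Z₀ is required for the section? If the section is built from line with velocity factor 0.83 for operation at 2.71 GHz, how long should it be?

Z_qwt ≈ 116 Ω; length ≈ 2.3 cm

Z_qwt = √(Z_0·R_L) = √(50 × 270) = √13500
λ = 0.83·c/f = 0.0919 m, so l = λ/4 = 0.023 m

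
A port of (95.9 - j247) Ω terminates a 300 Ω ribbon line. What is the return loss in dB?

RL ≈ 3.27 dB

Γ = (-204.1 − j247)/(395.9 − j247), |Γ| = 0.687
RL = −20·log₁₀|Γ| = −20·log₁₀(0.687)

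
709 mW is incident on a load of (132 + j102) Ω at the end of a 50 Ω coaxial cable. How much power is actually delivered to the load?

P_delivered ≈ 430 mW

|Γ| = |(82 + j102)/(182 + j102)| = 0.627
|Γ|² = 0.393
P_refl = |Γ|²·P_inc = 279 mW, P_del = (1 − |Γ|²)·P_inc = 430 mW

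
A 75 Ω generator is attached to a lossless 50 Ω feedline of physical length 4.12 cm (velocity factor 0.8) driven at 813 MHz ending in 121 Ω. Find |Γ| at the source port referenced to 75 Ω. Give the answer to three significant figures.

λ = v/f = 0.8·c / 813 MHz = 0.295 m
βl = 2π·l/λ = 2π × 0.14 = 50.2°
tan(βl) = 1.2
Z_in = Z_0·(Z_L + jZ_0·tanβl)/(Z_0 + jZ_L·tanβl) = 31.3 − j30.8 Ω
Γ_s = (Z_in − Z_s)/(Z_in + Z_s) = (-43.7 − j30.8)/(106 − j30.8), |Γ_s| = 0.484

|Γ| ≈ 0.484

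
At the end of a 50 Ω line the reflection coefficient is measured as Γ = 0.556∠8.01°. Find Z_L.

Z_L ≈ 166 + j37.3 Ω

Z_L = Z_0·(1 + Γ)/(1 − Γ) = 50·(1.55 + j0.0775)/(0.449 − j0.0775)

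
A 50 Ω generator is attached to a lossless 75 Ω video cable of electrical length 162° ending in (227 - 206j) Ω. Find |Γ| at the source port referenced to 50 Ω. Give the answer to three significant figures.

tan(βl) = -0.325
Z_in = Z_0·(Z_L + jZ_0·tanβl)/(Z_0 + jZ_L·tanβl) = 256 + j203 Ω
Γ_s = (Z_in − Z_s)/(Z_in + Z_s) = (206 + j203)/(306 + j203), |Γ_s| = 0.788

|Γ| ≈ 0.788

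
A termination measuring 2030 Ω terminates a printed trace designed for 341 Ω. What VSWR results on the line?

Γ = (2030 − 341)/(2030 + 341) = 0.712
VSWR = (1 + 0.712)/(1 − 0.712)

VSWR ≈ 5.95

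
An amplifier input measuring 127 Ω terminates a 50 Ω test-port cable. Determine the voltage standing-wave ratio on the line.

Γ = (127 − 50)/(127 + 50) = 0.435
VSWR = (1 + 0.435)/(1 − 0.435)

VSWR ≈ 2.54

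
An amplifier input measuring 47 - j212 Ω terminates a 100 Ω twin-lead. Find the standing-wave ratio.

Γ = (Z_L − Z_0)/(Z_L + Z_0) = (-53 − j212)/(147 − j212)
|Γ| = 219/258 = 0.847
VSWR = (1 + |Γ|)/(1 − |Γ|) = 1.85/0.153

VSWR ≈ 12.1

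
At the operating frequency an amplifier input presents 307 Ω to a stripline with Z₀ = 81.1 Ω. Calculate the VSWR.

Γ = (307 − 81.1)/(307 + 81.1) = 0.582
VSWR = (1 + 0.582)/(1 − 0.582)

VSWR ≈ 3.79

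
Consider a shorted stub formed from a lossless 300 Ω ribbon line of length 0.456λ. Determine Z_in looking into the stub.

βl = 2π × 0.456 = 164°
tan(βl) = -0.284
For a shorted stub, Z_in = jZ_0·tan(βl)

Z_in ≈ −j85.1 Ω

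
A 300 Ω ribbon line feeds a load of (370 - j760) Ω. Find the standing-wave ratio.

Γ = (Z_L − Z_0)/(Z_L + Z_0) = (70 − j760)/(670 − j760)
|Γ| = 763/1010 = 0.753
VSWR = (1 + |Γ|)/(1 − |Γ|) = 1.75/0.247

VSWR ≈ 7.11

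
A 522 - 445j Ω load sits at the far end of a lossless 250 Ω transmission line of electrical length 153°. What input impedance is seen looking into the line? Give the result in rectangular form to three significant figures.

tan(βl) = tan(153°) = -0.51
Z_in = Z_0·(Z_L + jZ_0·tanβl)/(Z_0 + jZ_L·tanβl)
     = 250·(522 − j572)/(23.3 − j266)

Z_in ≈ 577 + j440 Ω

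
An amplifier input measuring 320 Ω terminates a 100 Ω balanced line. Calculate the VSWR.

Γ = (320 − 100)/(320 + 100) = 0.524
VSWR = (1 + 0.524)/(1 − 0.524)

VSWR ≈ 3.2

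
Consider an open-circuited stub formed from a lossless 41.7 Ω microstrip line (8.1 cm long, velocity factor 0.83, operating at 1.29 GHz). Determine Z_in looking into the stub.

λ = v/f = 0.83·c / 1.29 GHz = 0.193 m
βl = 2π·l/λ = 2π × 0.42 = 151°
tan(βl) = -0.553
For an open-circuited stub, Z_in = −jZ_0·cot(βl) = −jZ_0/tan(βl)

Z_in ≈ +j75.4 Ω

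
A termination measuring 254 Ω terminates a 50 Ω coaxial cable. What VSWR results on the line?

VSWR ≈ 5.08

Γ = (254 − 50)/(254 + 50) = 0.671
VSWR = (1 + 0.671)/(1 − 0.671)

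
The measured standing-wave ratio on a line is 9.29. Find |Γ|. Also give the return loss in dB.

|Γ| = (S − 1)/(S + 1) = (9.29 − 1)/(9.29 + 1) = 8.29/10.3
RL = −20·log₁₀|Γ| = −20·log₁₀(0.806)

|Γ| ≈ 0.806; return loss ≈ 1.88 dB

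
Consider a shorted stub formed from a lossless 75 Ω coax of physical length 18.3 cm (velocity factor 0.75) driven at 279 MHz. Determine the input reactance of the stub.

λ = v/f = 0.75·c / 279 MHz = 0.806 m
βl = 2π·l/λ = 2π × 0.227 = 81.7°
tan(βl) = 6.85
For a shorted stub, Z_in = jZ_0·tan(βl)

X_in ≈ 514 Ω (inductive)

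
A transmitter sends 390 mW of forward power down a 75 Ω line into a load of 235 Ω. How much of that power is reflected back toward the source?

P_reflected ≈ 104 mW

Γ = (235 − 75)/(235 + 75) = 0.516
|Γ|² = 0.266
P_refl = |Γ|²·P_inc = 104 mW, P_del = (1 − |Γ|²)·P_inc = 286 mW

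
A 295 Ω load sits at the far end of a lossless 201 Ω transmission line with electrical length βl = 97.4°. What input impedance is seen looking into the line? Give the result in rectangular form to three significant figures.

tan(βl) = tan(97.4°) = -7.7
Z_in = Z_0·(Z_L + jZ_0·tanβl)/(Z_0 + jZ_L·tanβl)
     = 201·(295 − j1550)/(201 − j2270)

Z_in ≈ 138 + j13.9 Ω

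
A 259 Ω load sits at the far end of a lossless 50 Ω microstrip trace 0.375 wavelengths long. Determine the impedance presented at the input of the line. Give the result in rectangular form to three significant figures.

Z_in ≈ 18.6 + j46.4 Ω

βl = 2π × 0.375 = 135°
tan(βl) = tan(135°) = -1
Z_in = Z_0·(Z_L + jZ_0·tanβl)/(Z_0 + jZ_L·tanβl)
     = 50·(259 − j50)/(50 − j259)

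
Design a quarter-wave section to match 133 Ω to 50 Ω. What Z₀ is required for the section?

Z_qwt = √(Z_0·R_L) = √(50 × 133) = √6650

Z_qwt ≈ 81.5 Ω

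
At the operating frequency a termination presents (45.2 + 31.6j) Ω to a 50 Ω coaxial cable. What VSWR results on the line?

Γ = (Z_L − Z_0)/(Z_L + Z_0) = (-4.8 + j31.6)/(95.2 + j31.6)
|Γ| = 32/100 = 0.319
VSWR = (1 + |Γ|)/(1 − |Γ|) = 1.32/0.681

VSWR ≈ 1.94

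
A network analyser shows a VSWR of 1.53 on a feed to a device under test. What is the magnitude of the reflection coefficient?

|Γ| ≈ 0.209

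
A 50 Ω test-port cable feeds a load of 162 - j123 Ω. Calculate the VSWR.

VSWR ≈ 5.23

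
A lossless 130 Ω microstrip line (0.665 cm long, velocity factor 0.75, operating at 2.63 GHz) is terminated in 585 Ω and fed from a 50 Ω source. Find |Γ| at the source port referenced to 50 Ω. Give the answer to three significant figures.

λ = v/f = 0.75·c / 2.63 GHz = 0.0856 m
βl = 2π·l/λ = 2π × 0.0777 = 28°
tan(βl) = 0.531
Z_in = Z_0·(Z_L + jZ_0·tanβl)/(Z_0 + jZ_L·tanβl) = 112 − j198 Ω
Γ_s = (Z_in − Z_s)/(Z_in + Z_s) = (61.7 − j198)/(162 − j198), |Γ_s| = 0.811

|Γ| ≈ 0.811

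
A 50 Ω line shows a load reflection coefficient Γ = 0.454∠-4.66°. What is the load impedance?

Z_L ≈ 132 − j12.2 Ω

Z_L = Z_0·(1 + Γ)/(1 − Γ) = 50·(1.45 − j0.0369)/(0.548 + j0.0369)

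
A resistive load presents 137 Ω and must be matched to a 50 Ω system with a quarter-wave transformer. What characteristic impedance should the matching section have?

Z_qwt ≈ 82.8 Ω

Z_qwt = √(Z_0·R_L) = √(50 × 137) = √6850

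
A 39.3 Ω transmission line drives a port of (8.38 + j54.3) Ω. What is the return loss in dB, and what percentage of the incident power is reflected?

RL ≈ 1.26 dB; 74.8% of incident power reflected

Γ = (-30.92 + j54.3)/(47.68 + j54.3), |Γ| = 0.865
RL = −20·log₁₀(0.865) = 1.26 dB
P_refl/P_inc = |Γ|² = 0.748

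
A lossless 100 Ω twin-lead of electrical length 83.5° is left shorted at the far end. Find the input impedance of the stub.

tan(βl) = 8.78
For a shorted stub, Z_in = jZ_0·tan(βl)

Z_in ≈ +j878 Ω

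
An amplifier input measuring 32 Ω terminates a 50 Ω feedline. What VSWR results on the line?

VSWR ≈ 1.56

For a purely resistive load, VSWR = R_L/Z_0 or Z_0/R_L (whichever > 1) = 50/32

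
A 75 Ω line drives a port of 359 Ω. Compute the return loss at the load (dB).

Γ = (359 − 75)/(359 + 75) = 0.654
RL = −20·log₁₀|Γ| = −20·log₁₀(0.654)

RL ≈ 3.68 dB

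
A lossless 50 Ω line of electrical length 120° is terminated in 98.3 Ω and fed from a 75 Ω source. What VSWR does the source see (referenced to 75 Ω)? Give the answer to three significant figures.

VSWR ≈ 2.6

tan(βl) = -1.73
Z_in = Z_0·(Z_L + jZ_0·tanβl)/(Z_0 + jZ_L·tanβl) = 31.2 + j19.7 Ω
Γ_s = (Z_in − Z_s)/(Z_in + Z_s) = (-43.8 + j19.7)/(106 + j19.7), |Γ_s| = 0.444
VSWR = (1 + |Γ_s|)/(1 − |Γ_s|)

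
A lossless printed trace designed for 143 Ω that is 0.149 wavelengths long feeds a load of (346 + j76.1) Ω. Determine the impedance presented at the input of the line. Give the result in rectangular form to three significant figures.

Z_in ≈ 90.5 − j97.6 Ω

βl = 2π × 0.149 = 53.6°
tan(βl) = tan(53.6°) = 1.36
Z_in = Z_0·(Z_L + jZ_0·tanβl)/(Z_0 + jZ_L·tanβl)
     = 143·(346 + j270)/(39.6 + j470)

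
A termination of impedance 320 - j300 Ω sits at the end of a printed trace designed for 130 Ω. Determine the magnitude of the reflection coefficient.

|Γ| ≈ 0.657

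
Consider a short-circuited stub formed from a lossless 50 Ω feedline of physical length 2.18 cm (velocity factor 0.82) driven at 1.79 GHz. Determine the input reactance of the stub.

λ = v/f = 0.82·c / 1.79 GHz = 0.137 m
βl = 2π·l/λ = 2π × 0.159 = 57.1°
tan(βl) = 1.55
For a short-circuited stub, Z_in = jZ_0·tan(βl)

X_in ≈ 77.3 Ω (inductive)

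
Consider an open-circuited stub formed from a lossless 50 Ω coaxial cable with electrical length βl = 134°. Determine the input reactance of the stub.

tan(βl) = -1.04
For an open-circuited stub, Z_in = −jZ_0·cot(βl) = −jZ_0/tan(βl)

X_in ≈ 48.3 Ω (inductive)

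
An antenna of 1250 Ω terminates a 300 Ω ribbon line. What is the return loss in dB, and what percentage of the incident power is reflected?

Γ = (1250 − 300)/(1250 + 300) = 0.613
RL = −20·log₁₀(0.613) = 4.25 dB
P_refl/P_inc = |Γ|² = 0.376

RL ≈ 4.25 dB; 37.6% of incident power reflected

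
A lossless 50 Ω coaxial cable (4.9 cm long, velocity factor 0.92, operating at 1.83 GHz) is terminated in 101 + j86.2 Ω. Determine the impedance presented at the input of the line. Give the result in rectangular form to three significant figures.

Z_in ≈ 14 + j9.93 Ω

λ = v/f = 0.92·c / 1.83 GHz = 0.151 m
βl = 2π·l/λ = 2π × 0.325 = 117°
tan(βl) = tan(117°) = -1.97
Z_in = Z_0·(Z_L + jZ_0·tanβl)/(Z_0 + jZ_L·tanβl)
     = 50·(101 − j12.1)/(219 − j199)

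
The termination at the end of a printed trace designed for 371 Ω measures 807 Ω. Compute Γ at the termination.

Γ = 0.37

Γ = (Z_L − Z_0)/(Z_L + Z_0) = (807 − 371)/(807 + 371) = 436/1178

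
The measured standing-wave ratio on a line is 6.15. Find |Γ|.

|Γ| = (S − 1)/(S + 1) = (6.15 − 1)/(6.15 + 1) = 5.15/7.15

|Γ| ≈ 0.72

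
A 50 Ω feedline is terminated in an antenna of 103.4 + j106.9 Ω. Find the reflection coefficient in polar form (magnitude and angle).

Γ ≈ 0.639 ∠ 28.6°

Γ = (Z_L − Z_0)/(Z_L + Z_0) = (53.4 + j106.9)/(153.4 + j106.9)
|Γ| = 119/187 = 0.639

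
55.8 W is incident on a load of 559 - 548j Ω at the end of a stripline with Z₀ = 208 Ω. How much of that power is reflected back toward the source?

P_reflected ≈ 26.6 W

|Γ| = |(351 − j548)/(767 − j548)| = 0.69
|Γ|² = 0.477
P_refl = |Γ|²·P_inc = 26.6 W, P_del = (1 − |Γ|²)·P_inc = 29.2 W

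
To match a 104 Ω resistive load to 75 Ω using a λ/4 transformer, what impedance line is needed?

Z_qwt ≈ 88.3 Ω

Z_qwt = √(Z_0·R_L) = √(75 × 104) = √7800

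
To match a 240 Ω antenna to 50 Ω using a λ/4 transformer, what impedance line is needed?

Z_qwt = √(Z_0·R_L) = √(50 × 240) = √12000

Z_qwt ≈ 110 Ω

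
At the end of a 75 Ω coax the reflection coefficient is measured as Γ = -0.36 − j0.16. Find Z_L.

Z_L ≈ 33.8 − j12.8 Ω

Z_L = Z_0·(1 + Γ)/(1 − Γ) = 75·(0.64 − j0.16)/(1.36 + j0.16)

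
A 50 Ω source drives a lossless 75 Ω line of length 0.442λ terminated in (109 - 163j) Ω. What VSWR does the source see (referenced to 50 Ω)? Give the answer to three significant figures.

βl = 2π × 0.442 = 159°
tan(βl) = -0.381
Z_in = Z_0·(Z_L + jZ_0·tanβl)/(Z_0 + jZ_L·tanβl) = 371 + j82.2 Ω
Γ_s = (Z_in − Z_s)/(Z_in + Z_s) = (321 + j82.2)/(421 + j82.2), |Γ_s| = 0.772
VSWR = (1 + |Γ_s|)/(1 − |Γ_s|)

VSWR ≈ 7.79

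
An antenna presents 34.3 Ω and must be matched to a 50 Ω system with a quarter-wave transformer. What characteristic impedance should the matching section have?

Z_qwt = √(Z_0·R_L) = √(50 × 34.3) = √1715

Z_qwt ≈ 41.4 Ω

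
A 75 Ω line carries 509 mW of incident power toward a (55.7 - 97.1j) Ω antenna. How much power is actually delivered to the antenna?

P_delivered ≈ 321 mW

|Γ| = |(-19.3 − j97.1)/(130.7 − j97.1)| = 0.608
|Γ|² = 0.37
P_refl = |Γ|²·P_inc = 188 mW, P_del = (1 − |Γ|²)·P_inc = 321 mW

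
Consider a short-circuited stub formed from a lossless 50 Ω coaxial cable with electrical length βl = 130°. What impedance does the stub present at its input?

tan(βl) = -1.19
For a short-circuited stub, Z_in = jZ_0·tan(βl)

Z_in ≈ −j59.6 Ω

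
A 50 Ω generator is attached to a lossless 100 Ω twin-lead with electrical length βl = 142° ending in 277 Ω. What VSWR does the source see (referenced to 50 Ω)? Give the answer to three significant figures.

tan(βl) = -0.781
Z_in = Z_0·(Z_L + jZ_0·tanβl)/(Z_0 + jZ_L·tanβl) = 78.5 + j91.7 Ω
Γ_s = (Z_in − Z_s)/(Z_in + Z_s) = (28.5 + j91.7)/(128 + j91.7), |Γ_s| = 0.608
VSWR = (1 + |Γ_s|)/(1 − |Γ_s|)

VSWR ≈ 4.11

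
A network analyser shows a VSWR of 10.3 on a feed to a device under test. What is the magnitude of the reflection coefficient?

|Γ| = (S − 1)/(S + 1) = (10.3 − 1)/(10.3 + 1) = 9.3/11.3

|Γ| ≈ 0.823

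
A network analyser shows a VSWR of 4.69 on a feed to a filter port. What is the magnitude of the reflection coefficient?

|Γ| = (S − 1)/(S + 1) = (4.69 − 1)/(4.69 + 1) = 3.69/5.69

|Γ| ≈ 0.649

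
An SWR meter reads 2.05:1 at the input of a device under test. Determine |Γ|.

|Γ| = (S − 1)/(S + 1) = (2.05 − 1)/(2.05 + 1) = 1.05/3.05

|Γ| ≈ 0.344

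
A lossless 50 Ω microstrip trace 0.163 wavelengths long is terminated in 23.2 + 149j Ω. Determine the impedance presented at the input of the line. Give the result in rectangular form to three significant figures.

βl = 2π × 0.163 = 58.7°
tan(βl) = tan(58.7°) = 1.64
Z_in = Z_0·(Z_L + jZ_0·tanβl)/(Z_0 + jZ_L·tanβl)
     = 50·(23.2 + j231)/(-195 + j38.1)

Z_in ≈ 5.44 − j58.2 Ω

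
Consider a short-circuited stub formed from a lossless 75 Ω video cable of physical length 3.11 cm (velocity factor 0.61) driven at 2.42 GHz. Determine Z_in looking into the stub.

Z_in ≈ −j46.8 Ω

λ = v/f = 0.61·c / 2.42 GHz = 0.0756 m
βl = 2π·l/λ = 2π × 0.411 = 148°
tan(βl) = -0.624
For a short-circuited stub, Z_in = jZ_0·tan(βl)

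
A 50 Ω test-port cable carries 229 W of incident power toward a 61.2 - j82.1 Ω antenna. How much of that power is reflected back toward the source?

P_reflected ≈ 82.3 W

|Γ| = |(11.2 − j82.1)/(111.2 − j82.1)| = 0.599
|Γ|² = 0.359
P_refl = |Γ|²·P_inc = 82.3 W, P_del = (1 − |Γ|²)·P_inc = 147 W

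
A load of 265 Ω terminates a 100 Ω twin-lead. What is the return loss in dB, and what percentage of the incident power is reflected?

RL ≈ 6.9 dB; 20.4% of incident power reflected

Γ = (265 − 100)/(265 + 100) = 0.452
RL = −20·log₁₀(0.452) = 6.9 dB
P_refl/P_inc = |Γ|² = 0.204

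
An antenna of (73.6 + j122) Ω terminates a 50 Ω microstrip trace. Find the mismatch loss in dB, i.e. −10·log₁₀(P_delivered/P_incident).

mismatch loss ≈ 3.12 dB

Γ = (23.6 + j122)/(123.6 + j122), |Γ| = 0.716
|Γ|² = 0.512, so P_del/P_inc = 1 − |Γ|² = 0.488
ML = −10·log₁₀(1 − |Γ|²)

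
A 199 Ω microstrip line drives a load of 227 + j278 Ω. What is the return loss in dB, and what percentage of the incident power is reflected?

RL ≈ 5.2 dB; 30.2% of incident power reflected

Γ = (28 + j278)/(426 + j278), |Γ| = 0.549
RL = −20·log₁₀(0.549) = 5.2 dB
P_refl/P_inc = |Γ|² = 0.302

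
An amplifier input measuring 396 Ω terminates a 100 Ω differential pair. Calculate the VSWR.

Γ = (396 − 100)/(396 + 100) = 0.597
VSWR = (1 + 0.597)/(1 − 0.597)

VSWR ≈ 3.96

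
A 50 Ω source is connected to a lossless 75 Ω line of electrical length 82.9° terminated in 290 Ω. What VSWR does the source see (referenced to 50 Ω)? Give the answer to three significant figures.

tan(βl) = 8.03
Z_in = Z_0·(Z_L + jZ_0·tanβl)/(Z_0 + jZ_L·tanβl) = 19.7 − j8.71 Ω
Γ_s = (Z_in − Z_s)/(Z_in + Z_s) = (-30.3 − j8.71)/(69.7 − j8.71), |Γ_s| = 0.449
VSWR = (1 + |Γ_s|)/(1 − |Γ_s|)

VSWR ≈ 2.63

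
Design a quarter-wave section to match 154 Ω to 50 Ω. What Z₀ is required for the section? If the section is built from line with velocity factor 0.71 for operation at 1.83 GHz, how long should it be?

Z_qwt ≈ 87.7 Ω; length ≈ 2.91 cm

Z_qwt = √(Z_0·R_L) = √(50 × 154) = √7700
λ = 0.71·c/f = 0.116 m, so l = λ/4 = 0.0291 m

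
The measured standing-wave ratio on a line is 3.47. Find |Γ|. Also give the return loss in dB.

|Γ| = (S − 1)/(S + 1) = (3.47 − 1)/(3.47 + 1) = 2.47/4.47
RL = −20·log₁₀|Γ| = −20·log₁₀(0.553)

|Γ| ≈ 0.553; return loss ≈ 5.15 dB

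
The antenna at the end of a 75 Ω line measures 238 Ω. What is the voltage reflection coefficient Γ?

Γ = 0.521

Γ = (Z_L − Z_0)/(Z_L + Z_0) = (238 − 75)/(238 + 75) = 163/313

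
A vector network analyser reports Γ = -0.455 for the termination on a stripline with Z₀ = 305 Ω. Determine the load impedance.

Z_L ≈ 114 Ω

Z_L = Z_0·(1 + Γ)/(1 − Γ) = 305·(0.545)/(1.46)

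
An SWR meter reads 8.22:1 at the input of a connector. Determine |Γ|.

|Γ| = (S − 1)/(S + 1) = (8.22 − 1)/(8.22 + 1) = 7.22/9.22

|Γ| ≈ 0.783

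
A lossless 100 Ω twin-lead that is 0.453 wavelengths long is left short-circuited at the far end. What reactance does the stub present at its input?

βl = 2π × 0.453 = 163°
tan(βl) = -0.304
For a short-circuited stub, Z_in = jZ_0·tan(βl)

X_in ≈ -30.4 Ω (capacitive)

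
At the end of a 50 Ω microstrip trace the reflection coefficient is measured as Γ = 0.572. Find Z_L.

Z_L = Z_0·(1 + Γ)/(1 − Γ) = 50·(1.57)/(0.428)

Z_L ≈ 184 Ω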